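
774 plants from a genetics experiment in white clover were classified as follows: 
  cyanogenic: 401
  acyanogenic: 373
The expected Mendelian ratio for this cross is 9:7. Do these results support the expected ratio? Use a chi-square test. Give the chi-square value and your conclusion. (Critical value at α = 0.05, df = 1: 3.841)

6.204; not consistent

Total ratio parts = 16. Expected numbers out of 774:
  cyanogenic: 774 × 9/16 = 435.375
  acyanogenic: 774 × 7/16 = 338.625
χ² = Σ (O − E)² / E
  cyanogenic: (401 − 435.375)² / 435.375 = 2.7141
  acyanogenic: (373 − 338.625)² / 338.625 = 3.4895
χ² = 2.7141 + 3.4895 = 6.2036 ≈ 6.204
Degrees of freedom = 2 − 1 = 1; critical value at α = 0.05 is 3.841.
Since 6.204 > 3.841, we reject the null hypothesis — the data do not fit the 9:7 ratio.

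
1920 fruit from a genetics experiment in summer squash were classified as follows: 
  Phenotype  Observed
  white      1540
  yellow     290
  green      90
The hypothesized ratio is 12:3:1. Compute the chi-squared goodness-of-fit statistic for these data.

28.056

The 12:3:1 ratio has 16 parts, so with N = 1920 the expected counts are:
  white: 1920 × 12/16 = 1440
  yellow: 1920 × 3/16 = 360
  green: 1920 × 1/16 = 120
χ² = Σ (O − E)² / E
  white: (1540 − 1440)² / 1440 = 6.9444
  yellow: (290 − 360)² / 360 = 13.6111
  green: (90 − 120)² / 120 = 7.5000
χ² = 6.9444 + 13.6111 + 7.5000 = 28.0555 ≈ 28.056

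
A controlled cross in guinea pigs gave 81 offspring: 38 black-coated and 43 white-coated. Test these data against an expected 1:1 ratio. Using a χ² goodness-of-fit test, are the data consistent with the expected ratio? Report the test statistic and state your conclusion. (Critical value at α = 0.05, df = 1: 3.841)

0.309; consistent

The 1:1 ratio has 2 parts, so with N = 81 the expected counts are:
  black-coated: 81 × 1/2 = 40.5
  white-coated: 81 × 1/2 = 40.5
χ² = Σ (O − E)² / E
  black-coated: (38 − 40.5)² / 40.5 = 0.1543
  white-coated: (43 − 40.5)² / 40.5 = 0.1543
χ² = 0.1543 + 0.1543 = 0.3086 ≈ 0.309
Degrees of freedom = 2 − 1 = 1; critical value at α = 0.05 is 3.841.
Since 0.309 < 3.841, we fail to reject the null hypothesis — the data are consistent with the 1:1 ratio.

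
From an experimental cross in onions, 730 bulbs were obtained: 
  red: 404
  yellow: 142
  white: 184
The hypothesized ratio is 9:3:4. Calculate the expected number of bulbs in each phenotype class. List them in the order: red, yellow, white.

410.625, 136.875, 182.5

The 9:3:4 ratio has 16 parts, so with N = 730 the expected counts are:
  red: 730 × 9/16 = 410.625
  yellow: 730 × 3/16 = 136.875
  white: 730 × 4/16 = 182.5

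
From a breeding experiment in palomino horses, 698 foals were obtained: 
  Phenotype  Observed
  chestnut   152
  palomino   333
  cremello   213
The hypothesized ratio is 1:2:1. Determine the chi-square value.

Expected counts for N = 698 under a 1:2:1 ratio (total parts = 4):
  chestnut: 698 × 1/4 = 174.5
  palomino: 698 × 2/4 = 349
  cremello: 698 × 1/4 = 174.5
χ² = Σ (O − E)² / E
  chestnut: (152 − 174.5)² / 174.5 = 2.9011
  palomino: (333 − 349)² / 349 = 0.7335
  cremello: (213 − 174.5)² / 174.5 = 8.4943
χ² = 2.9011 + 0.7335 + 8.4943 = 12.1289 ≈ 12.129

12.129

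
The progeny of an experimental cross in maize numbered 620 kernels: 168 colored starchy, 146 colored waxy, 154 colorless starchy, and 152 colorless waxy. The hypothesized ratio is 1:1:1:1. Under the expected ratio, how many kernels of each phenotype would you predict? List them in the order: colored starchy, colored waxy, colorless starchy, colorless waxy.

Total ratio parts = 4. Expected numbers out of 620:
  colored starchy: 620 × 1/4 = 155
  colored waxy: 620 × 1/4 = 155
  colorless starchy: 620 × 1/4 = 155
  colorless waxy: 620 × 1/4 = 155

155, 155, 155, 155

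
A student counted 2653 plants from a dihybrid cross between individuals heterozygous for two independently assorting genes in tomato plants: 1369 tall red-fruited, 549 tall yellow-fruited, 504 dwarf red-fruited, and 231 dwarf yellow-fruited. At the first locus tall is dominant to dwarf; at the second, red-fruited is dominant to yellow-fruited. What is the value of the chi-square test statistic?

41.249

A dihybrid F₂ with independent assortment and complete dominance at both loci gives a 9:3:3:1 phenotypic ratio.
The 9:3:3:1 ratio has 16 parts, so with N = 2653 the expected counts are:
  tall red-fruited: 2653 × 9/16 = 1492.3125
  tall yellow-fruited: 2653 × 3/16 = 497.4375
  dwarf red-fruited: 2653 × 3/16 = 497.4375
  dwarf yellow-fruited: 2653 × 1/16 = 165.8125
χ² = Σ (O − E)² / E
  tall red-fruited: (1369 − 1492.3125)² / 1492.3125 = 10.1895
  tall yellow-fruited: (549 − 497.4375)² / 497.4375 = 5.3448
  dwarf red-fruited: (504 − 497.4375)² / 497.4375 = 0.0866
  dwarf yellow-fruited: (231 − 165.8125)² / 165.8125 = 25.6278
χ² = 10.1895 + 5.3448 + 0.0866 + 25.6278 = 41.2487 ≈ 41.249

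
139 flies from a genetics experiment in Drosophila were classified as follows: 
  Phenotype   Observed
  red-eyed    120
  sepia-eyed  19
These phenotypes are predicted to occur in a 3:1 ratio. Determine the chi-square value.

Expected counts for N = 139 under a 3:1 ratio (total parts = 4):
  red-eyed: 139 × 3/4 = 104.25
  sepia-eyed: 139 × 1/4 = 34.75
χ² = Σ (O − E)² / E
  red-eyed: (120 − 104.25)² / 104.25 = 2.3795
  sepia-eyed: (19 − 34.75)² / 34.75 = 7.1385
χ² = 2.3795 + 7.1385 = 9.518

9.518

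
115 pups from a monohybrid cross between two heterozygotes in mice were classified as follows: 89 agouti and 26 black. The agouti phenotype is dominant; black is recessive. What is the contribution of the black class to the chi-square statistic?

For a monohybrid cross between heterozygotes with complete dominance, the expected phenotypic ratio is 3:1.
The 3:1 ratio has 4 parts, so with N = 115 the expected counts are:
  agouti: 115 × 3/4 = 86.25
  black: 115 × 1/4 = 28.75
Contribution of black: (26 − 28.75)² / 28.75 = 0.2630

0.263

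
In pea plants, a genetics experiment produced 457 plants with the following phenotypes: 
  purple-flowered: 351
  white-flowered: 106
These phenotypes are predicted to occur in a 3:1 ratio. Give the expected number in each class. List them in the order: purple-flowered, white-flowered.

342.75, 114.25

Under the 3:1 hypothesis (Σ ratio = 4, N = 457):
  purple-flowered: 457 × 3/4 = 342.75
  white-flowered: 457 × 1/4 = 114.25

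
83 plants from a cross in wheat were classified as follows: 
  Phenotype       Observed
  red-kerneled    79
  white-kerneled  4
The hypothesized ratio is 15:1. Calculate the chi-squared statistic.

The 15:1 ratio has 16 parts, so with N = 83 the expected counts are:
  red-kerneled: 83 × 15/16 = 77.8125
  white-kerneled: 83 × 1/16 = 5.1875
χ² = Σ (O − E)² / E
  red-kerneled: (79 − 77.8125)² / 77.8125 = 0.0181
  white-kerneled: (4 − 5.1875)² / 5.1875 = 0.2718
χ² = 0.0181 + 0.2718 = 0.2899 ≈ 0.290

0.290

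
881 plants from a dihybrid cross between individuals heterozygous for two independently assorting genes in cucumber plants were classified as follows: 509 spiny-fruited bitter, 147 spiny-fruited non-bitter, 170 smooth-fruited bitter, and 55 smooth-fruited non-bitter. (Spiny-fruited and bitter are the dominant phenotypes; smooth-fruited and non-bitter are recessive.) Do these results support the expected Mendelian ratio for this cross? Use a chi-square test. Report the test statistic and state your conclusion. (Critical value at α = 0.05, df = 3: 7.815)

A dihybrid F₂ with independent assortment and complete dominance at both loci gives a 9:3:3:1 phenotypic ratio.
The 9:3:3:1 ratio has 16 parts, so with N = 881 the expected counts are:
  spiny-fruited bitter: 881 × 9/16 = 495.5625
  spiny-fruited non-bitter: 881 × 3/16 = 165.1875
  smooth-fruited bitter: 881 × 3/16 = 165.1875
  smooth-fruited non-bitter: 881 × 1/16 = 55.0625
χ² = Σ (O − E)² / E
  spiny-fruited bitter: (509 − 495.5625)² / 495.5625 = 0.3644
  spiny-fruited non-bitter: (147 − 165.1875)² / 165.1875 = 2.0025
  smooth-fruited bitter: (170 − 165.1875)² / 165.1875 = 0.1402
  smooth-fruited non-bitter: (55 − 55.0625)² / 55.0625 = 0.0001
χ² = 0.3644 + 2.0025 + 0.1402 + 0.0001 = 2.5072 ≈ 2.507
Degrees of freedom = 4 − 1 = 3; critical value at α = 0.05 is 7.815.
Since 2.507 < 7.815, we fail to reject the null hypothesis — the data are consistent with the 9:3:3:1 ratio.

2.507; consistent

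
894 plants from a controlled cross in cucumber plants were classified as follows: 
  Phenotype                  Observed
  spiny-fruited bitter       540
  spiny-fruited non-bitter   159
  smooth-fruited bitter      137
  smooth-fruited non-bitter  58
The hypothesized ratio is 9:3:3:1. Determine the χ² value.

8.861

Total ratio parts = 16. Expected numbers out of 894:
  spiny-fruited bitter: 894 × 9/16 = 502.875
  spiny-fruited non-bitter: 894 × 3/16 = 167.625
  smooth-fruited bitter: 894 × 3/16 = 167.625
  smooth-fruited non-bitter: 894 × 1/16 = 55.875
χ² = Σ (O − E)² / E
  spiny-fruited bitter: (540 − 502.875)² / 502.875 = 2.7408
  spiny-fruited non-bitter: (159 − 167.625)² / 167.625 = 0.4438
  smooth-fruited bitter: (137 − 167.625)² / 167.625 = 5.5952
  smooth-fruited non-bitter: (58 − 55.875)² / 55.875 = 0.0808
χ² = 2.7408 + 0.4438 + 5.5952 + 0.0808 = 8.8606 ≈ 8.861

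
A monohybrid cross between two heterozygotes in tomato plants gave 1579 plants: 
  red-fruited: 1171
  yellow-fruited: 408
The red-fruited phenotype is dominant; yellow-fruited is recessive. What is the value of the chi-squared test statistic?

For a monohybrid cross between heterozygotes with complete dominance, the expected phenotypic ratio is 3:1.
Total ratio parts = 4. Expected numbers out of 1579:
  red-fruited: 1579 × 3/4 = 1184.25
  yellow-fruited: 1579 × 1/4 = 394.75
χ² = Σ (O − E)² / E
  red-fruited: (1171 − 1184.25)² / 1184.25 = 0.1482
  yellow-fruited: (408 − 394.75)² / 394.75 = 0.4447
χ² = 0.1482 + 0.4447 = 0.5929 ≈ 0.593

0.593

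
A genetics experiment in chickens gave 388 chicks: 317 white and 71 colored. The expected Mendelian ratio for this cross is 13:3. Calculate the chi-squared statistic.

The 13:3 ratio has 16 parts, so with N = 388 the expected counts are:
  white: 388 × 13/16 = 315.25
  colored: 388 × 3/16 = 72.75
χ² = Σ (O − E)² / E
  white: (317 − 315.25)² / 315.25 = 0.0097
  colored: (71 − 72.75)² / 72.75 = 0.0421
χ² = 0.0097 + 0.0421 = 0.0518 ≈ 0.052

0.052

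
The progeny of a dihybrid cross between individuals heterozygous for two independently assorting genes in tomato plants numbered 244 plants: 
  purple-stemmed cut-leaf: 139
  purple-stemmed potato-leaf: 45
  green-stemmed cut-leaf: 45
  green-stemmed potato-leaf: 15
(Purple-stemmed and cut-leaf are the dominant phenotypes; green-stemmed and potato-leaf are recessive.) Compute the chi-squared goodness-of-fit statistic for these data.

0.051

A dihybrid F₂ with independent assortment and complete dominance at both loci gives a 9:3:3:1 phenotypic ratio.
Total ratio parts = 16. Expected numbers out of 244:
  purple-stemmed cut-leaf: 244 × 9/16 = 137.25
  purple-stemmed potato-leaf: 244 × 3/16 = 45.75
  green-stemmed cut-leaf: 244 × 3/16 = 45.75
  green-stemmed potato-leaf: 244 × 1/16 = 15.25
χ² = Σ (O − E)² / E
  purple-stemmed cut-leaf: (139 − 137.25)² / 137.25 = 0.0223
  purple-stemmed potato-leaf: (45 − 45.75)² / 45.75 = 0.0123
  green-stemmed cut-leaf: (45 − 45.75)² / 45.75 = 0.0123
  green-stemmed potato-leaf: (15 − 15.25)² / 15.25 = 0.0041
χ² = 0.0223 + 0.0123 + 0.0123 + 0.0041 = 0.051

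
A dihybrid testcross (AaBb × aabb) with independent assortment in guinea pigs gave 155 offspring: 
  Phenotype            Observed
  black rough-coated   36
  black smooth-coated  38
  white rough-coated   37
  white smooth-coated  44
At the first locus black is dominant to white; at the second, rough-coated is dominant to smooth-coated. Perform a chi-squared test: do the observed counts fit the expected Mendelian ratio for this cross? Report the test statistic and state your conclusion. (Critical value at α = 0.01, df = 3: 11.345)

A dihybrid testcross with independent assortment gives a 1:1:1:1 ratio.
Expected counts for N = 155 under a 1:1:1:1 ratio (total parts = 4):
  black rough-coated: 155 × 1/4 = 38.75
  black smooth-coated: 155 × 1/4 = 38.75
  white rough-coated: 155 × 1/4 = 38.75
  white smooth-coated: 155 × 1/4 = 38.75
χ² = Σ (O − E)² / E
  black rough-coated: (36 − 38.75)² / 38.75 = 0.1952
  black smooth-coated: (38 − 38.75)² / 38.75 = 0.0145
  white rough-coated: (37 − 38.75)² / 38.75 = 0.0790
  white smooth-coated: (44 − 38.75)² / 38.75 = 0.7113
χ² = 0.1952 + 0.0145 + 0.0790 + 0.7113 = 1.000
Degrees of freedom = 4 − 1 = 3; critical value at α = 0.01 is 11.345.
Since 1.000 < 11.345, we fail to reject the null hypothesis — the data are consistent with the 1:1:1:1 ratio.

1.000; consistent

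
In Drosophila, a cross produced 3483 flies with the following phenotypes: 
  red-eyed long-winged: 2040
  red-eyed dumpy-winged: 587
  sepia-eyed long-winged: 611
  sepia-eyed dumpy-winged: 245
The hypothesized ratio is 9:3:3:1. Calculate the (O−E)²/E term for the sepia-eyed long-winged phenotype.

Total ratio parts = 16. Expected numbers out of 3483:
  red-eyed long-winged: 3483 × 9/16 = 1959.1875
  red-eyed dumpy-winged: 3483 × 3/16 = 653.0625
  sepia-eyed long-winged: 3483 × 3/16 = 653.0625
  sepia-eyed dumpy-winged: 3483 × 1/16 = 217.6875
Contribution of sepia-eyed long-winged: (611 − 653.0625)² / 653.0625 = 2.7092

2.709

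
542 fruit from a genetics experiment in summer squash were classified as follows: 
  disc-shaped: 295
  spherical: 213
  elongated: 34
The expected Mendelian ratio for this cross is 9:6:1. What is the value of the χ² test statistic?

Expected counts for N = 542 under a 9:6:1 ratio (total parts = 16):
  disc-shaped: 542 × 9/16 = 304.875
  spherical: 542 × 6/16 = 203.25
  elongated: 542 × 1/16 = 33.875
χ² = Σ (O − E)² / E
  disc-shaped: (295 − 304.875)² / 304.875 = 0.3199
  spherical: (213 − 203.25)² / 203.25 = 0.4677
  elongated: (34 − 33.875)² / 33.875 = 0.0005
χ² = 0.3199 + 0.4677 + 0.0005 = 0.7881 ≈ 0.788

0.788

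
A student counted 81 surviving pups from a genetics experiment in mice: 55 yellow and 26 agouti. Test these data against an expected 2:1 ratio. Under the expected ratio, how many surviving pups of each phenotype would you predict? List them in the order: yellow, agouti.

Expected counts for N = 81 under a 2:1 ratio (total parts = 3):
  yellow: 81 × 2/3 = 54
  agouti: 81 × 1/3 = 27

54, 27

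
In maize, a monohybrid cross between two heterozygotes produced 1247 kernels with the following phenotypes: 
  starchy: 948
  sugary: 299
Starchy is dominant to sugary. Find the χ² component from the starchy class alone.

0.174

For a monohybrid cross between heterozygotes with complete dominance, the expected phenotypic ratio is 3:1.
Expected counts for N = 1247 under a 3:1 ratio (total parts = 4):
  starchy: 1247 × 3/4 = 935.25
  sugary: 1247 × 1/4 = 311.75
Contribution of starchy: (948 − 935.25)² / 935.25 = 0.1738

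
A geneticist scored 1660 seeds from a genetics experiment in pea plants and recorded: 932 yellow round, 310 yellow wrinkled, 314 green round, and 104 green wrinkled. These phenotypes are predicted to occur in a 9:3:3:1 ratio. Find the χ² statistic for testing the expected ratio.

The 9:3:3:1 ratio has 16 parts, so with N = 1660 the expected counts are:
  yellow round: 1660 × 9/16 = 933.75
  yellow wrinkled: 1660 × 3/16 = 311.25
  green round: 1660 × 3/16 = 311.25
  green wrinkled: 1660 × 1/16 = 103.75
χ² = Σ (O − E)² / E
  yellow round: (932 − 933.75)² / 933.75 = 0.0033
  yellow wrinkled: (310 − 311.25)² / 311.25 = 0.0050
  green round: (314 − 311.25)² / 311.25 = 0.0243
  green wrinkled: (104 − 103.75)² / 103.75 = 0.0006
χ² = 0.0033 + 0.0050 + 0.0243 + 0.0006 = 0.0332 ≈ 0.033

0.033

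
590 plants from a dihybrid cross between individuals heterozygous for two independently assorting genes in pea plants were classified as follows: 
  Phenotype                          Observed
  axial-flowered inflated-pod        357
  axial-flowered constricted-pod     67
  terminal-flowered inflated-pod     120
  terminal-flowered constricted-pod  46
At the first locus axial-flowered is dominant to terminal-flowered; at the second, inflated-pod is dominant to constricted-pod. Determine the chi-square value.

22.158

A dihybrid F₂ with independent assortment and complete dominance at both loci gives a 9:3:3:1 phenotypic ratio.
Under the 9:3:3:1 hypothesis (Σ ratio = 16, N = 590):
  axial-flowered inflated-pod: 590 × 9/16 = 331.875
  axial-flowered constricted-pod: 590 × 3/16 = 110.625
  terminal-flowered inflated-pod: 590 × 3/16 = 110.625
  terminal-flowered constricted-pod: 590 × 1/16 = 36.875
χ² = Σ (O − E)² / E
  axial-flowered inflated-pod: (357 − 331.875)² / 331.875 = 1.9021
  axial-flowered constricted-pod: (67 − 110.625)² / 110.625 = 17.2035
  terminal-flowered inflated-pod: (120 − 110.625)² / 110.625 = 0.7945
  terminal-flowered constricted-pod: (46 − 36.875)² / 36.875 = 2.2581
χ² = 1.9021 + 17.2035 + 0.7945 + 2.2581 = 22.1582 ≈ 22.158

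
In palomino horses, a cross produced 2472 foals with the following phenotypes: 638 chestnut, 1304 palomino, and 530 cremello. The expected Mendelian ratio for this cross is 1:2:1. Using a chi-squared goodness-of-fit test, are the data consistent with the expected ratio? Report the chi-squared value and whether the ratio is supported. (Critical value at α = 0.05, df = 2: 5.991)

The 1:2:1 ratio has 4 parts, so with N = 2472 the expected counts are:
  chestnut: 2472 × 1/4 = 618
  palomino: 2472 × 2/4 = 1236
  cremello: 2472 × 1/4 = 618
χ² = Σ (O − E)² / E
  chestnut: (638 − 618)² / 618 = 0.6472
  palomino: (1304 − 1236)² / 1236 = 3.7411
  cremello: (530 − 618)² / 618 = 12.5307
χ² = 0.6472 + 3.7411 + 12.5307 = 16.919
Degrees of freedom = 3 − 1 = 2; critical value at α = 0.05 is 5.991.
Since 16.919 > 5.991, we reject the null hypothesis — the data do not fit the 1:2:1 ratio.

16.919; not consistent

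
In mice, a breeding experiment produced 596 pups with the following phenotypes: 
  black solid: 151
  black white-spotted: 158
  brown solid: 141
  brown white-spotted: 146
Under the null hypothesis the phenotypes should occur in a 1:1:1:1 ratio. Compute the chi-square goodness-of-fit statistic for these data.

Total ratio parts = 4. Expected numbers out of 596:
  black solid: 596 × 1/4 = 149
  black white-spotted: 596 × 1/4 = 149
  brown solid: 596 × 1/4 = 149
  brown white-spotted: 596 × 1/4 = 149
χ² = Σ (O − E)² / E
  black solid: (151 − 149)² / 149 = 0.0268
  black white-spotted: (158 − 149)² / 149 = 0.5436
  brown solid: (141 − 149)² / 149 = 0.4295
  brown white-spotted: (146 − 149)² / 149 = 0.0604
χ² = 0.0268 + 0.5436 + 0.4295 + 0.0604 = 1.0603 ≈ 1.060

1.060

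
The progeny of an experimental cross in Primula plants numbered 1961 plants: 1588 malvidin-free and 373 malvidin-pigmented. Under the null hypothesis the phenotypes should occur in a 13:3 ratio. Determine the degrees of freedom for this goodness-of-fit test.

1

A goodness-of-fit test with 2 phenotype classes has df = 2 − 1 = 1.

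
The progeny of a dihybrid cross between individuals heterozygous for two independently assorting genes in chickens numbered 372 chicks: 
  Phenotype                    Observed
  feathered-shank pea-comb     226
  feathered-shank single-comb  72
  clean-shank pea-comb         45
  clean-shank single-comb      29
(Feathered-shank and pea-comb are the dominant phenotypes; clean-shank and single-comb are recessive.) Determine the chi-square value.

A dihybrid F₂ with independent assortment and complete dominance at both loci gives a 9:3:3:1 phenotypic ratio.
The 9:3:3:1 ratio has 16 parts, so with N = 372 the expected counts are:
  feathered-shank pea-comb: 372 × 9/16 = 209.25
  feathered-shank single-comb: 372 × 3/16 = 69.75
  clean-shank pea-comb: 372 × 3/16 = 69.75
  clean-shank single-comb: 372 × 1/16 = 23.25
χ² = Σ (O − E)² / E
  feathered-shank pea-comb: (226 − 209.25)² / 209.25 = 1.3408
  feathered-shank single-comb: (72 − 69.75)² / 69.75 = 0.0726
  clean-shank pea-comb: (45 − 69.75)² / 69.75 = 8.7823
  clean-shank single-comb: (29 − 23.25)² / 23.25 = 1.4220
χ² = 1.3408 + 0.0726 + 8.7823 + 1.4220 = 11.6177 ≈ 11.618

11.618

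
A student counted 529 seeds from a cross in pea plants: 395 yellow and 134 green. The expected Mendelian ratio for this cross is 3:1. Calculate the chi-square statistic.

The 3:1 ratio has 4 parts, so with N = 529 the expected counts are:
  yellow: 529 × 3/4 = 396.75
  green: 529 × 1/4 = 132.25
χ² = Σ (O − E)² / E
  yellow: (395 − 396.75)² / 396.75 = 0.0077
  green: (134 − 132.25)² / 132.25 = 0.0232
χ² = 0.0077 + 0.0232 = 0.0309 ≈ 0.031

0.031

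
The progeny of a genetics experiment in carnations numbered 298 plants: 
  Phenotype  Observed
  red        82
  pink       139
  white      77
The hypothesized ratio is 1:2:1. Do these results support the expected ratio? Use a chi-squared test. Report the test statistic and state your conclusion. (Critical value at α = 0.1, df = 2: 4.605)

Total ratio parts = 4. Expected numbers out of 298:
  red: 298 × 1/4 = 74.5
  pink: 298 × 2/4 = 149
  white: 298 × 1/4 = 74.5
χ² = Σ (O − E)² / E
  red: (82 − 74.5)² / 74.5 = 0.7550
  pink: (139 − 149)² / 149 = 0.6711
  white: (77 − 74.5)² / 74.5 = 0.0839
χ² = 0.7550 + 0.6711 + 0.0839 = 1.510
Degrees of freedom = 3 − 1 = 2; critical value at α = 0.1 is 4.605.
Since 1.510 < 4.605, we fail to reject the null hypothesis — the data are consistent with the 1:2:1 ratio.

1.510; consistent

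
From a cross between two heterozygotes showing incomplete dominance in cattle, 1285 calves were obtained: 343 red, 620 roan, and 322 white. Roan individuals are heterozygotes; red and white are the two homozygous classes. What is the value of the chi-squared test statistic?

2.262

With incomplete dominance, a heterozygote × heterozygote cross gives a 1:2:1 phenotypic ratio.
Under the 1:2:1 hypothesis (Σ ratio = 4, N = 1285):
  red: 1285 × 1/4 = 321.25
  roan: 1285 × 2/4 = 642.5
  white: 1285 × 1/4 = 321.25
χ² = Σ (O − E)² / E
  red: (343 − 321.25)² / 321.25 = 1.4726
  roan: (620 − 642.5)² / 642.5 = 0.7879
  white: (322 − 321.25)² / 321.25 = 0.0018
χ² = 1.4726 + 0.7879 + 0.0018 = 2.2623 ≈ 2.262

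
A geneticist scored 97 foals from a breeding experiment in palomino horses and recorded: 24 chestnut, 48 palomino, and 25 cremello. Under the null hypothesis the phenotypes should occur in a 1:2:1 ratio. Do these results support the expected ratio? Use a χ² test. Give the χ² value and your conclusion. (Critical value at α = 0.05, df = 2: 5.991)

Total ratio parts = 4. Expected numbers out of 97:
  chestnut: 97 × 1/4 = 24.25
  palomino: 97 × 2/4 = 48.5
  cremello: 97 × 1/4 = 24.25
χ² = Σ (O − E)² / E
  chestnut: (24 − 24.25)² / 24.25 = 0.0026
  palomino: (48 − 48.5)² / 48.5 = 0.0052
  cremello: (25 − 24.25)² / 24.25 = 0.0232
χ² = 0.0026 + 0.0052 + 0.0232 = 0.031
Degrees of freedom = 3 − 1 = 2; critical value at α = 0.05 is 5.991.
Since 0.031 < 5.991, we fail to reject the null hypothesis — the data are consistent with the 1:2:1 ratio.

0.031; consistent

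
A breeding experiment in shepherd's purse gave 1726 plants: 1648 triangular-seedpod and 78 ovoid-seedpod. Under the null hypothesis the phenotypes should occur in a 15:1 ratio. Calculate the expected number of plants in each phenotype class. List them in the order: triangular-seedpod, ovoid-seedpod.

Expected counts for N = 1726 under a 15:1 ratio (total parts = 16):
  triangular-seedpod: 1726 × 15/16 = 1618.125
  ovoid-seedpod: 1726 × 1/16 = 107.875

1618.125, 107.875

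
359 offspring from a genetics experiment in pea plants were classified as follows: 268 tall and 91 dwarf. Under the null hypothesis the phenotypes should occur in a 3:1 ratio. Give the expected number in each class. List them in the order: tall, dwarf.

269.25, 89.75

Under the 3:1 hypothesis (Σ ratio = 4, N = 359):
  tall: 359 × 3/4 = 269.25
  dwarf: 359 × 1/4 = 89.75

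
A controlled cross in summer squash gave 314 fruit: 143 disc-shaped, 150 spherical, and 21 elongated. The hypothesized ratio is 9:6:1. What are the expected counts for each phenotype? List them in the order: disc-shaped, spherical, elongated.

176.625, 117.75, 19.625

Total ratio parts = 16. Expected numbers out of 314:
  disc-shaped: 314 × 9/16 = 176.625
  spherical: 314 × 6/16 = 117.75
  elongated: 314 × 1/16 = 19.625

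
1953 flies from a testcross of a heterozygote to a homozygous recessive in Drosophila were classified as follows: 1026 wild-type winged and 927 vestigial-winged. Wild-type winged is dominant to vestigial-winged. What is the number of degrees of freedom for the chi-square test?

1

A testcross of a heterozygote (Aa × aa) gives a 1:1 phenotypic ratio.
A goodness-of-fit test with 2 phenotype classes has df = 2 − 1 = 1.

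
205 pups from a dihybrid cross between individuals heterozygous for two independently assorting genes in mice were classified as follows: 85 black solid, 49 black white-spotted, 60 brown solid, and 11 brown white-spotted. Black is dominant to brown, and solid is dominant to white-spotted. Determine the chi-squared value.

23.223

A dihybrid F₂ with independent assortment and complete dominance at both loci gives a 9:3:3:1 phenotypic ratio.
Total ratio parts = 16. Expected numbers out of 205:
  black solid: 205 × 9/16 = 115.3125
  black white-spotted: 205 × 3/16 = 38.4375
  brown solid: 205 × 3/16 = 38.4375
  brown white-spotted: 205 × 1/16 = 12.8125
χ² = Σ (O − E)² / E
  black solid: (85 − 115.3125)² / 115.3125 = 7.9683
  black white-spotted: (49 − 38.4375)² / 38.4375 = 2.9025
  brown solid: (60 − 38.4375)² / 38.4375 = 12.0960
  brown white-spotted: (11 − 12.8125)² / 12.8125 = 0.2564
χ² = 7.9683 + 2.9025 + 12.0960 + 0.2564 = 23.2232 ≈ 23.223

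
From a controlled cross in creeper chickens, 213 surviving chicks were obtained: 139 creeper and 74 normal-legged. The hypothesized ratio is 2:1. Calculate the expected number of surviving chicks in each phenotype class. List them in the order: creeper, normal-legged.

Expected counts for N = 213 under a 2:1 ratio (total parts = 3):
  creeper: 213 × 2/3 = 142
  normal-legged: 213 × 1/3 = 71

142, 71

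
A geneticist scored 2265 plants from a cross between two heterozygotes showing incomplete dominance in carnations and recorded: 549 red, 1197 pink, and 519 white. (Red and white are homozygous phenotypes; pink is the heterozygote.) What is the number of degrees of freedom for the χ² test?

2

With incomplete dominance, a heterozygote × heterozygote cross gives a 1:2:1 phenotypic ratio.
A goodness-of-fit test with 3 phenotype classes has df = 3 − 1 = 2.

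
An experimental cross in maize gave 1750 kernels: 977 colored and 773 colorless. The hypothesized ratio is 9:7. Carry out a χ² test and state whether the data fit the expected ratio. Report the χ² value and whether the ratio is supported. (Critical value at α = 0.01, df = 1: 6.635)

0.126; consistent

The 9:7 ratio has 16 parts, so with N = 1750 the expected counts are:
  colored: 1750 × 9/16 = 984.375
  colorless: 1750 × 7/16 = 765.625
χ² = Σ (O − E)² / E
  colored: (977 − 984.375)² / 984.375 = 0.0553
  colorless: (773 − 765.625)² / 765.625 = 0.0710
χ² = 0.0553 + 0.0710 = 0.1263 ≈ 0.126
Degrees of freedom = 2 − 1 = 1; critical value at α = 0.01 is 6.635.
Since 0.126 < 6.635, we fail to reject the null hypothesis — the data are consistent with the 9:7 ratio.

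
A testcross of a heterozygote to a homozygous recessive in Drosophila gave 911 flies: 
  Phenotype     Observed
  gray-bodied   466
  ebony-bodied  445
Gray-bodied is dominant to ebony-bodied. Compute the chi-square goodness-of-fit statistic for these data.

A testcross of a heterozygote (Aa × aa) gives a 1:1 phenotypic ratio.
The 1:1 ratio has 2 parts, so with N = 911 the expected counts are:
  gray-bodied: 911 × 1/2 = 455.5
  ebony-bodied: 911 × 1/2 = 455.5
χ² = Σ (O − E)² / E
  gray-bodied: (466 − 455.5)² / 455.5 = 0.2420
  ebony-bodied: (445 − 455.5)² / 455.5 = 0.2420
χ² = 0.2420 + 0.2420 = 0.484

0.484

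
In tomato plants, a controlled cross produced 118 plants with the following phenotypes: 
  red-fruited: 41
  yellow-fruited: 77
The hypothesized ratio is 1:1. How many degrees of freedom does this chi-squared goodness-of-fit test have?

1

A goodness-of-fit test with 2 phenotype classes has df = 2 − 1 = 1.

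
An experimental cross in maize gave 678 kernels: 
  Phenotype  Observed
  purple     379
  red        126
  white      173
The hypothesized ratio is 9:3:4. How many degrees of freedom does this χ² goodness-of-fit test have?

A goodness-of-fit test with 3 phenotype classes has df = 3 − 1 = 2.

2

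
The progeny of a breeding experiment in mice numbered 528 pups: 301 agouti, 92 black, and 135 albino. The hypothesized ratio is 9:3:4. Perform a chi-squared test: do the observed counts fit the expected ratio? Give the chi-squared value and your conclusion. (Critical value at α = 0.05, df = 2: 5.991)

0.617; consistent

The 9:3:4 ratio has 16 parts, so with N = 528 the expected counts are:
  agouti: 528 × 9/16 = 297
  black: 528 × 3/16 = 99
  albino: 528 × 4/16 = 132
χ² = Σ (O − E)² / E
  agouti: (301 − 297)² / 297 = 0.0539
  black: (92 − 99)² / 99 = 0.4949
  albino: (135 − 132)² / 132 = 0.0682
χ² = 0.0539 + 0.4949 + 0.0682 = 0.617
Degrees of freedom = 3 − 1 = 2; critical value at α = 0.05 is 5.991.
Since 0.617 < 5.991, we fail to reject the null hypothesis — the data are consistent with the 9:3:4 ratio.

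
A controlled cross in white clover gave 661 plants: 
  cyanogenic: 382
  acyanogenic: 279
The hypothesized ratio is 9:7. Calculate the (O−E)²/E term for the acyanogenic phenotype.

0.359

Under the 9:7 hypothesis (Σ ratio = 16, N = 661):
  cyanogenic: 661 × 9/16 = 371.8125
  acyanogenic: 661 × 7/16 = 289.1875
Contribution of acyanogenic: (279 − 289.1875)² / 289.1875 = 0.3589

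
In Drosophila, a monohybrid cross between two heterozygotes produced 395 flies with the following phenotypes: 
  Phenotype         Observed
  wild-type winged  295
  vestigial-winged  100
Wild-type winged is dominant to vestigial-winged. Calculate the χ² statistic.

0.021

For a monohybrid cross between heterozygotes with complete dominance, the expected phenotypic ratio is 3:1.
Under the 3:1 hypothesis (Σ ratio = 4, N = 395):
  wild-type winged: 395 × 3/4 = 296.25
  vestigial-winged: 395 × 1/4 = 98.75
χ² = Σ (O − E)² / E
  wild-type winged: (295 − 296.25)² / 296.25 = 0.0053
  vestigial-winged: (100 − 98.75)² / 98.75 = 0.0158
χ² = 0.0053 + 0.0158 = 0.0211 ≈ 0.021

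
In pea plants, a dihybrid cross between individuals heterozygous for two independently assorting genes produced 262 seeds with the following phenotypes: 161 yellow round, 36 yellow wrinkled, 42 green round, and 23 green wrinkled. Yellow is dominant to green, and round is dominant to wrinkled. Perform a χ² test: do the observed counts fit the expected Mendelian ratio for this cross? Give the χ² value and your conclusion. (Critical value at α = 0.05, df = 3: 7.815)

A dihybrid F₂ with independent assortment and complete dominance at both loci gives a 9:3:3:1 phenotypic ratio.
Under the 9:3:3:1 hypothesis (Σ ratio = 16, N = 262):
  yellow round: 262 × 9/16 = 147.375
  yellow wrinkled: 262 × 3/16 = 49.125
  green round: 262 × 3/16 = 49.125
  green wrinkled: 262 × 1/16 = 16.375
χ² = Σ (O − E)² / E
  yellow round: (161 − 147.375)² / 147.375 = 1.2596
  yellow wrinkled: (36 − 49.125)² / 49.125 = 3.5067
  green round: (42 − 49.125)² / 49.125 = 1.0334
  green wrinkled: (23 − 16.375)² / 16.375 = 2.6803
χ² = 1.2596 + 3.5067 + 1.0334 + 2.6803 = 8.480
Degrees of freedom = 4 − 1 = 3; critical value at α = 0.05 is 7.815.
Since 8.480 > 7.815, we reject the null hypothesis — the data do not fit the 9:3:3:1 ratio.

8.480; not consistent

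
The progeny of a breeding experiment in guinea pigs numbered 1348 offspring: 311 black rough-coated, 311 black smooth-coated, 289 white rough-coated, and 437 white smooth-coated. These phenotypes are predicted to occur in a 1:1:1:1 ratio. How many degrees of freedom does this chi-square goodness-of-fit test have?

3

A goodness-of-fit test with 4 phenotype classes has df = 4 − 1 = 3.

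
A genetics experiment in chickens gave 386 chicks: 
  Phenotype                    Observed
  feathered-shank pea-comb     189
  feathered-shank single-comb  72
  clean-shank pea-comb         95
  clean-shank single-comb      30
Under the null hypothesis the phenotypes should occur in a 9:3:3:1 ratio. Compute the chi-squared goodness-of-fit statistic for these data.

12.149

Expected counts for N = 386 under a 9:3:3:1 ratio (total parts = 16):
  feathered-shank pea-comb: 386 × 9/16 = 217.125
  feathered-shank single-comb: 386 × 3/16 = 72.375
  clean-shank pea-comb: 386 × 3/16 = 72.375
  clean-shank single-comb: 386 × 1/16 = 24.125
χ² = Σ (O − E)² / E
  feathered-shank pea-comb: (189 − 217.125)² / 217.125 = 3.6431
  feathered-shank single-comb: (72 − 72.375)² / 72.375 = 0.0019
  clean-shank pea-comb: (95 − 72.375)² / 72.375 = 7.0728
  clean-shank single-comb: (30 − 24.125)² / 24.125 = 1.4307
χ² = 3.6431 + 0.0019 + 7.0728 + 1.4307 = 12.1485 ≈ 12.149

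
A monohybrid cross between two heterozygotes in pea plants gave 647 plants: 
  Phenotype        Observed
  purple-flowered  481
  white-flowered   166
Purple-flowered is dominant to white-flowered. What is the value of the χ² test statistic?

For a monohybrid cross between heterozygotes with complete dominance, the expected phenotypic ratio is 3:1.
Under the 3:1 hypothesis (Σ ratio = 4, N = 647):
  purple-flowered: 647 × 3/4 = 485.25
  white-flowered: 647 × 1/4 = 161.75
χ² = Σ (O − E)² / E
  purple-flowered: (481 − 485.25)² / 485.25 = 0.0372
  white-flowered: (166 − 161.75)² / 161.75 = 0.1117
χ² = 0.0372 + 0.1117 = 0.1489 ≈ 0.149

0.149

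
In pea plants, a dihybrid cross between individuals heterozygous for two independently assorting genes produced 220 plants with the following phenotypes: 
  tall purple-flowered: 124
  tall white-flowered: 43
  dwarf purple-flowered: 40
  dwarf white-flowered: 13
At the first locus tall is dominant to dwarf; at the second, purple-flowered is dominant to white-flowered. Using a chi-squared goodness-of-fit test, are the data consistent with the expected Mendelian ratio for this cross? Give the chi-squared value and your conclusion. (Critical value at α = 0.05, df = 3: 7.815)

0.154; consistent

A dihybrid F₂ with independent assortment and complete dominance at both loci gives a 9:3:3:1 phenotypic ratio.
Expected counts for N = 220 under a 9:3:3:1 ratio (total parts = 16):
  tall purple-flowered: 220 × 9/16 = 123.75
  tall white-flowered: 220 × 3/16 = 41.25
  dwarf purple-flowered: 220 × 3/16 = 41.25
  dwarf white-flowered: 220 × 1/16 = 13.75
χ² = Σ (O − E)² / E
  tall purple-flowered: (124 − 123.75)² / 123.75 = 0.0005
  tall white-flowered: (43 − 41.25)² / 41.25 = 0.0742
  dwarf purple-flowered: (40 − 41.25)² / 41.25 = 0.0379
  dwarf white-flowered: (13 − 13.75)² / 13.75 = 0.0409
χ² = 0.0005 + 0.0742 + 0.0379 + 0.0409 = 0.1535 ≈ 0.154
Degrees of freedom = 4 − 1 = 3; critical value at α = 0.05 is 7.815.
Since 0.154 < 7.815, we fail to reject the null hypothesis — the data are consistent with the 9:3:3:1 ratio.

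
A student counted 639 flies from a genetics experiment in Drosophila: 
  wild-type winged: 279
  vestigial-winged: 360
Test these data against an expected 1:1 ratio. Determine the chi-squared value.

Under the 1:1 hypothesis (Σ ratio = 2, N = 639):
  wild-type winged: 639 × 1/2 = 319.5
  vestigial-winged: 639 × 1/2 = 319.5
χ² = Σ (O − E)² / E
  wild-type winged: (279 − 319.5)² / 319.5 = 5.1338
  vestigial-winged: (360 − 319.5)² / 319.5 = 5.1338
χ² = 5.1338 + 5.1338 = 10.2676 ≈ 10.268

10.268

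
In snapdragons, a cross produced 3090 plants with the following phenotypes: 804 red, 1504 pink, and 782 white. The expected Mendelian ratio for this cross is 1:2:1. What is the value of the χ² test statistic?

2.489

Total ratio parts = 4. Expected numbers out of 3090:
  red: 3090 × 1/4 = 772.5
  pink: 3090 × 2/4 = 1545
  white: 3090 × 1/4 = 772.5
χ² = Σ (O − E)² / E
  red: (804 − 772.5)² / 772.5 = 1.2845
  pink: (1504 − 1545)² / 1545 = 1.0880
  white: (782 − 772.5)² / 772.5 = 0.1168
χ² = 1.2845 + 1.0880 + 0.1168 = 2.4893 ≈ 2.489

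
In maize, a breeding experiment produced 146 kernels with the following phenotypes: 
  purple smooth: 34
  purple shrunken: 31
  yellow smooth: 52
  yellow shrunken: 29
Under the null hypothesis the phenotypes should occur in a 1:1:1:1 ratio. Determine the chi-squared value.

The 1:1:1:1 ratio has 4 parts, so with N = 146 the expected counts are:
  purple smooth: 146 × 1/4 = 36.5
  purple shrunken: 146 × 1/4 = 36.5
  yellow smooth: 146 × 1/4 = 36.5
  yellow shrunken: 146 × 1/4 = 36.5
χ² = Σ (O − E)² / E
  purple smooth: (34 − 36.5)² / 36.5 = 0.1712
  purple shrunken: (31 − 36.5)² / 36.5 = 0.8288
  yellow smooth: (52 − 36.5)² / 36.5 = 6.5822
  yellow shrunken: (29 − 36.5)² / 36.5 = 1.5411
χ² = 0.1712 + 0.8288 + 6.5822 + 1.5411 = 9.1233 ≈ 9.123

9.123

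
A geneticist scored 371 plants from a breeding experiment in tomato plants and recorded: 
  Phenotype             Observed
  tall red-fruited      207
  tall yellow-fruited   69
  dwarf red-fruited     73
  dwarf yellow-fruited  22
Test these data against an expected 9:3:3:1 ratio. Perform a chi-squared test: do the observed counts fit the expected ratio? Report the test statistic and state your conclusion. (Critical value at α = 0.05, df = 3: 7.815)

0.249; consistent

Expected counts for N = 371 under a 9:3:3:1 ratio (total parts = 16):
  tall red-fruited: 371 × 9/16 = 208.6875
  tall yellow-fruited: 371 × 3/16 = 69.5625
  dwarf red-fruited: 371 × 3/16 = 69.5625
  dwarf yellow-fruited: 371 × 1/16 = 23.1875
χ² = Σ (O − E)² / E
  tall red-fruited: (207 − 208.6875)² / 208.6875 = 0.0136
  tall yellow-fruited: (69 − 69.5625)² / 69.5625 = 0.0045
  dwarf red-fruited: (73 − 69.5625)² / 69.5625 = 0.1699
  dwarf yellow-fruited: (22 − 23.1875)² / 23.1875 = 0.0608
χ² = 0.0136 + 0.0045 + 0.1699 + 0.0608 = 0.2488 ≈ 0.249
Degrees of freedom = 4 − 1 = 3; critical value at α = 0.05 is 7.815.
Since 0.249 < 7.815, we fail to reject the null hypothesis — the data are consistent with the 9:3:3:1 ratio.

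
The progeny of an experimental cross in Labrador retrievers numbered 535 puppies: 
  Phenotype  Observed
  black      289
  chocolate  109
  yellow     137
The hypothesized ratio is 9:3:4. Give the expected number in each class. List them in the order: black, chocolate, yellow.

300.9375, 100.3125, 133.75

The 9:3:4 ratio has 16 parts, so with N = 535 the expected counts are:
  black: 535 × 9/16 = 300.9375
  chocolate: 535 × 3/16 = 100.3125
  yellow: 535 × 4/16 = 133.75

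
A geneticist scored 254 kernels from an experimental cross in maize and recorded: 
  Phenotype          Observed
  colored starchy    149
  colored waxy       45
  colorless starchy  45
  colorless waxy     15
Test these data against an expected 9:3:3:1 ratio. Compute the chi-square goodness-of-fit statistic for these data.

0.600

Total ratio parts = 16. Expected numbers out of 254:
  colored starchy: 254 × 9/16 = 142.875
  colored waxy: 254 × 3/16 = 47.625
  colorless starchy: 254 × 3/16 = 47.625
  colorless waxy: 254 × 1/16 = 15.875
χ² = Σ (O − E)² / E
  colored starchy: (149 − 142.875)² / 142.875 = 0.2626
  colored waxy: (45 − 47.625)² / 47.625 = 0.1447
  colorless starchy: (45 − 47.625)² / 47.625 = 0.1447
  colorless waxy: (15 − 15.875)² / 15.875 = 0.0482
χ² = 0.2626 + 0.1447 + 0.1447 + 0.0482 = 0.6002 ≈ 0.600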